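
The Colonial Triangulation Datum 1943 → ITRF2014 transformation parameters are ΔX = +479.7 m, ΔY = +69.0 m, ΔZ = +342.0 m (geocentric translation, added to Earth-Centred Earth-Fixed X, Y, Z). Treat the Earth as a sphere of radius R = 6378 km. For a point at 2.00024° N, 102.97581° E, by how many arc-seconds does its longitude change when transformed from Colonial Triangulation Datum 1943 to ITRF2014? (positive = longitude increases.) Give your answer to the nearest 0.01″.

Δλ = -15.63″

sin φ = 0.034904, cos φ = 0.999391, sin λ = 0.974465, cos λ = -0.224540.
East component: ΔE = −sin λ·ΔX + cos λ·ΔY = −(0.974465)(479.7) + (-0.224540)(69.0) = -482.94 m.
1° of latitude spans πR/180 = 111317 m; at latitude φ, 1° of longitude spans that × cos φ = 111249.3 m, so Δλ = -482.94 / 111249.3 × 3600 = -15.628″.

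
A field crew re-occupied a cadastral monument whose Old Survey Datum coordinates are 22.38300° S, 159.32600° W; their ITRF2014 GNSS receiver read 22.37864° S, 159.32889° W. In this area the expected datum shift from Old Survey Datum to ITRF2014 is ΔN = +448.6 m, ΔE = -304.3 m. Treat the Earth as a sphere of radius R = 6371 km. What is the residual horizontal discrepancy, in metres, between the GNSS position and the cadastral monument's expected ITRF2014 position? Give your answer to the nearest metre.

37 m

Observed coordinate differences: Δφ = +0.00436°, Δλ = -0.00289°.
Converting to metres (1° lat = 111195 m, cos φ = 0.924659): observed ΔN = 484.8 m, observed ΔE = -297.1 m.
Subtracting the expected shift leaves a residual of 484.8 − (448.6) = 36.2 m north and -297.1 − (-304.3) = 7.2 m east.
Residual distance = √(36.2² + 7.2²) = 36.9 m.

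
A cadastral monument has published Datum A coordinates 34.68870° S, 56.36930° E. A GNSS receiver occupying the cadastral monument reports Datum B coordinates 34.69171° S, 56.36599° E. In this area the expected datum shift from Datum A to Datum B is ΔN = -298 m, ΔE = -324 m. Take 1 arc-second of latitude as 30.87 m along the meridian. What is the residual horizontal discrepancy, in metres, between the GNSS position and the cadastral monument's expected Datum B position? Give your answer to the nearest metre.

42 m

Observed coordinate differences: Δφ = -0.00301°, Δλ = -0.00331°.
Converting to metres (1° lat = 111132 m, cos φ = 0.822256): observed ΔN = -334.5 m, observed ΔE = -302.5 m.
Subtracting the expected shift leaves a residual of -334.5 − (-298) = -36.5 m north and -302.5 − (-324) = 21.5 m east.
Residual distance = √((-36.5)² + 21.5²) = 42.4 m.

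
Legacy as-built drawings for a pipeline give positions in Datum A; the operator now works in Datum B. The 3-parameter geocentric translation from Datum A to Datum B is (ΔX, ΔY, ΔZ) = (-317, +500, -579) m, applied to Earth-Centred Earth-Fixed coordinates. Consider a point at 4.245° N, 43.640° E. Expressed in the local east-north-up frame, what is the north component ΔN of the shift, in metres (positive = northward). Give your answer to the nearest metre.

ΔN = -586 m

The local north axis is (−sin φ cos λ, −sin φ sin λ, cos φ), giving ΔN = 16.981 − 25.542 − 577.412 = -585.97 m.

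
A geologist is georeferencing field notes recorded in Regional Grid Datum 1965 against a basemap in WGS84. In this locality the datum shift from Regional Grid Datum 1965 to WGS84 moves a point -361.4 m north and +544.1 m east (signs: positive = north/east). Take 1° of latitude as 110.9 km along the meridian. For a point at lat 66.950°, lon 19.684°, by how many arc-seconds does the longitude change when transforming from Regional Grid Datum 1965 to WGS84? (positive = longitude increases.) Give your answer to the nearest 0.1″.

At latitude 66.950°, cos φ = 0.391534.
1° of longitude at this latitude = 110.9 × cos φ = 43.42 km, so Δλ = 544.1 / 43421.2 = 0.0125308° = 45.111″.

Δλ = 45.1″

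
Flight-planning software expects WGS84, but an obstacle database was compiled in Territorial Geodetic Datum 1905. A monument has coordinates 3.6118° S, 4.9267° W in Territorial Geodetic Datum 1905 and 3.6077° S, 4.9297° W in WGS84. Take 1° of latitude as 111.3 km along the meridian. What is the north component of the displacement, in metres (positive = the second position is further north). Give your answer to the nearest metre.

ΔN = 456 m

Δφ = -3.6077° − -3.6118° = +0.0041°; Δλ = -4.9297° − -4.9267° = -0.0030°.
ΔN = Δφ × 111300 = 456.3 m; ΔE = Δλ × 111300 × cos(-3.6118°) = -0.0030 × 111300 × 0.998014 = -333.2 m.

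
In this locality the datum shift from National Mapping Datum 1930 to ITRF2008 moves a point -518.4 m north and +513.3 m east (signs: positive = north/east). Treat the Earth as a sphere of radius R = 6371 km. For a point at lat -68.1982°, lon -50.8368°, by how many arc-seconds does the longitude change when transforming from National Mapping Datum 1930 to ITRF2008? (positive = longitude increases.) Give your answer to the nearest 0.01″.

Δλ = 44.75″

At latitude -68.1982°, cos φ = 0.371397.
One radian of longitude at latitude φ spans R cos φ, so Δλ = ΔE / (R cos φ) = 513.3 / (6371000 × 0.371397) = 2.1693e-04 rad = 44.746″.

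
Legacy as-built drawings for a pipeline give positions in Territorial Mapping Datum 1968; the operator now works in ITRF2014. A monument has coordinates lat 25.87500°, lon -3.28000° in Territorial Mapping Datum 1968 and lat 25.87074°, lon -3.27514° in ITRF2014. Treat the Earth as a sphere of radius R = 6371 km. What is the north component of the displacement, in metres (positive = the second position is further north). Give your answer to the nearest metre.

ΔN = -474 m

Δφ = 25.87074° − 25.87500° = -0.00426°; Δλ = -3.27514° − -3.28000° = +0.00486°.
1° along a meridian = πR/180 = 111195 m.
ΔN = Δφ × 111195 = -473.7 m; ΔE = Δλ × 111195 × cos(25.87500°) = +0.00486 × 111195 × 0.899748 = 486.2 m.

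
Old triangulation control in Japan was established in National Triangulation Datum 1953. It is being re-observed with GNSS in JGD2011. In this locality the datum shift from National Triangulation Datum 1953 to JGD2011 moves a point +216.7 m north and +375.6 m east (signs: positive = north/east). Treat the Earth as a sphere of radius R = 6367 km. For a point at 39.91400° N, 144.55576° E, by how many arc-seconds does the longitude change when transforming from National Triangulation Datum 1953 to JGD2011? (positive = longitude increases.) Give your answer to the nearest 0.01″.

At latitude 39.91400°, cos φ = 0.767008.
One radian of longitude at latitude φ spans R cos φ, so Δλ = ΔE / (R cos φ) = 375.6 / (6367000 × 0.767008) = 7.6911e-05 rad = 15.864″.

Δλ = 15.86″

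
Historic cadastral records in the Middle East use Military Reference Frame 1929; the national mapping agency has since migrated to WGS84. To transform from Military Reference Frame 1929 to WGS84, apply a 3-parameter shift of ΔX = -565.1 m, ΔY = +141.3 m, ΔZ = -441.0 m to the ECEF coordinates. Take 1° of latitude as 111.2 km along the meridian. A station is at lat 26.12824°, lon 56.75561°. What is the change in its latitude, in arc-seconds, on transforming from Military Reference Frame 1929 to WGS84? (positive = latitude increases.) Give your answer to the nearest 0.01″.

sin φ = 0.440382, cos φ = 0.897811, sin λ = 0.836340, cos λ = 0.548211.
North component: ΔN = −sin φ cos λ·ΔX − sin φ sin λ·ΔY + cos φ·ΔZ = −(0.440382)(0.548211)(-565.1) − (0.440382)(0.836340)(141.3) + (0.897811)(-441.0) = -311.55 m.
1° of latitude spans 111200 m, so Δφ = -311.55 / 111200 × 3600 = -10.086″.

Δφ = -10.09″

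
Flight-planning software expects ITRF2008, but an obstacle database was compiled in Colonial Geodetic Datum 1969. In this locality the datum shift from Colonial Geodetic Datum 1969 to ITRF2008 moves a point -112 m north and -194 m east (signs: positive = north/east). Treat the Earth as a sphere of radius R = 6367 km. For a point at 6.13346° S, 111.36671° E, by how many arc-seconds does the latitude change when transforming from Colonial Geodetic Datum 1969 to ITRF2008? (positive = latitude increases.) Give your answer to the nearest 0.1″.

On a sphere of radius R, 1 rad of latitude = R, so Δφ = ΔN / R = -112.0 / 6367000 = -1.7591e-05 rad = -3.628″.

Δφ = -3.6″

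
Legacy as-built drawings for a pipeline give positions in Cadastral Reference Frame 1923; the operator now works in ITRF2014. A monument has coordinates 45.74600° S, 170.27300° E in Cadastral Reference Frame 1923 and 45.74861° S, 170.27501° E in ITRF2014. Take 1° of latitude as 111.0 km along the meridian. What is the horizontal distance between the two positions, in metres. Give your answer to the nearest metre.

329 m

Δφ = -45.74861° − -45.74600° = -0.00261°; Δλ = 170.27501° − 170.27300° = +0.00201°.
ΔN = Δφ × 111000 = -289.7 m; ΔE = Δλ × 111000 × cos(-45.74600°) = +0.00201 × 111000 × 0.697840 = 155.7 m.
Distance = √(ΔE² + ΔN²) = √(155.7² + (-289.7)²) = 328.9 m.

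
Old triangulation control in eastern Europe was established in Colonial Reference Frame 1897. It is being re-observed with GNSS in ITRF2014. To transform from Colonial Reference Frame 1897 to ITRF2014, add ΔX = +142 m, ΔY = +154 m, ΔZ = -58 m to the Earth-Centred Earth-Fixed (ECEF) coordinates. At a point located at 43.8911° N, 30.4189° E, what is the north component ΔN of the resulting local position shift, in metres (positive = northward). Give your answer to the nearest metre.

ΔN = -181 m

The local north axis is (−sin φ cos λ, −sin φ sin λ, cos φ), giving ΔN = -84.896 − 54.058 − 41.798 = -180.75 m.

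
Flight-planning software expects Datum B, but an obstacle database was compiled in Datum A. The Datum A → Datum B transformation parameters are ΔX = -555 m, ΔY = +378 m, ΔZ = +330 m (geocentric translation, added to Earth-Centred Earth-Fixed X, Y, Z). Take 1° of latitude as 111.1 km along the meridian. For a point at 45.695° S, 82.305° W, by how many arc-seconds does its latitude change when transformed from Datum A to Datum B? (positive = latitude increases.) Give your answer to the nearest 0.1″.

sin φ = -0.715632, cos φ = 0.698478, sin λ = -0.990995, cos λ = 0.133900.
North component: ΔN = −sin φ cos λ·ΔX − sin φ sin λ·ΔY + cos φ·ΔZ = −(-0.715632)(0.133900)(-555) − (-0.715632)(-0.990995)(378) + (0.698478)(330) = -90.76 m.
1° of latitude spans 111100 m, so Δφ = -90.76 / 111100 × 3600 = -2.941″.

Δφ = -2.9″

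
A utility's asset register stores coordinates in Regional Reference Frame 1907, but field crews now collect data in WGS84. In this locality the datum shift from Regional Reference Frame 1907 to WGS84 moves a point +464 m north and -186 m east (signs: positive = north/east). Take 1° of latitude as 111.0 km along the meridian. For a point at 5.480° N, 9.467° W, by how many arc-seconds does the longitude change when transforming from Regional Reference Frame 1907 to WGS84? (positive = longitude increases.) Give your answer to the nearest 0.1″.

At latitude 5.480°, cos φ = 0.995430.
1° of longitude at this latitude = 111.0 × cos φ = 110.49 km, so Δλ = -186.0 / 110492.7 = -0.0016834° = -6.060″.

Δλ = -6.1″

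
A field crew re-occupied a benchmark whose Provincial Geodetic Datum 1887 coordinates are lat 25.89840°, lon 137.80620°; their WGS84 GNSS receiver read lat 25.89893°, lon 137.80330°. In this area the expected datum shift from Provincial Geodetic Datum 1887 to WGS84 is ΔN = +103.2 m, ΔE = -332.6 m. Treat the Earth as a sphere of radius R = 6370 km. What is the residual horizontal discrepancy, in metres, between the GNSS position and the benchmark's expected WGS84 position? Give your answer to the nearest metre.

Observed coordinate differences: Δφ = +0.00053°, Δλ = -0.00290°.
Converting to metres (1° lat = 111177 m, cos φ = 0.899570): observed ΔN = 58.9 m, observed ΔE = -290.0 m.
Subtracting the expected shift leaves a residual of 58.9 − (103.2) = -44.3 m north and -290.0 − (-332.6) = 42.6 m east.
Residual distance = √((-44.3)² + 42.6²) = 61.4 m.

61 m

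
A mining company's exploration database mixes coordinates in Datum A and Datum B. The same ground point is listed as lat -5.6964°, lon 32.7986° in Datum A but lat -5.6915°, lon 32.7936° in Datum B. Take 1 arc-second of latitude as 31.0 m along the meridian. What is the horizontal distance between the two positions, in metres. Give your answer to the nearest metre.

Δφ = -5.6915° − -5.6964° = +0.0049°; Δλ = 32.7936° − 32.7986° = -0.0050°.
1° of latitude = 3600 × 31.00 = 111600 m.
ΔN = Δφ × 111600 = 546.8 m; ΔE = Δλ × 111600 × cos(-5.6964°) = -0.0050 × 111600 × 0.995062 = -555.2 m.
Distance = √(ΔE² + ΔN²) = √((-555.2)² + 546.8²) = 779.3 m.

779 m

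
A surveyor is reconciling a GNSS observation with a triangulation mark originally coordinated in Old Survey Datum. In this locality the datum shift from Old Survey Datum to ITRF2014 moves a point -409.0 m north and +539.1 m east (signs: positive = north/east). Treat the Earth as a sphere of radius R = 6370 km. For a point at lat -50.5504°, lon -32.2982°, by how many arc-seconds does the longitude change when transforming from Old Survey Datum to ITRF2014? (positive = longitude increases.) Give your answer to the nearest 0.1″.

At latitude -50.5504°, cos φ = 0.635399.
One radian of longitude at latitude φ spans R cos φ, so Δλ = ΔE / (R cos φ) = 539.1 / (6370000 × 0.635399) = 1.3319e-04 rad = 27.473″.

Δλ = 27.5″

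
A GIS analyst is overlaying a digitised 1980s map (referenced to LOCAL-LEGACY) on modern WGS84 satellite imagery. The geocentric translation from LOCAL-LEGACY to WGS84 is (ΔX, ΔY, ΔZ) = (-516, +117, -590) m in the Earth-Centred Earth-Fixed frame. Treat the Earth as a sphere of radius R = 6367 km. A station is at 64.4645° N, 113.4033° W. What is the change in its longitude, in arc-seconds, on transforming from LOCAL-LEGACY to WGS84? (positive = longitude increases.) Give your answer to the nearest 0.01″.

sin φ = 0.902318, cos φ = 0.431070, sin λ = -0.917732, cos λ = -0.397201.
East component: ΔE = −sin λ·ΔX + cos λ·ΔY = −(-0.917732)(-516) + (-0.397201)(117) = -520.02 m.
1° of latitude spans πR/180 = 111125 m; at latitude φ, 1° of longitude spans that × cos φ = 47902.7 m, so Δλ = -520.02 / 47902.7 × 3600 = -39.081″.

Δλ = -39.08″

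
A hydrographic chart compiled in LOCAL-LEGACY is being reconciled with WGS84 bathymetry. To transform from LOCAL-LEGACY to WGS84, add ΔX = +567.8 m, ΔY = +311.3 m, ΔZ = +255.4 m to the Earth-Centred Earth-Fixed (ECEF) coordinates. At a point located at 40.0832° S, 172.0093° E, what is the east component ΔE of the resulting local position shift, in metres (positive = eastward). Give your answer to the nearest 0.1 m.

ΔE = -387.2 m

At φ = -40.0832°, λ = 172.0093°: sin φ = -0.643899, cos φ = 0.765110, sin λ = 0.139012, cos λ = -0.990291.
ΔE = −sin λ·ΔX + cos λ·ΔY = −(0.139012)·(567.8) + (-0.990291)·(311.3) = -387.21 m.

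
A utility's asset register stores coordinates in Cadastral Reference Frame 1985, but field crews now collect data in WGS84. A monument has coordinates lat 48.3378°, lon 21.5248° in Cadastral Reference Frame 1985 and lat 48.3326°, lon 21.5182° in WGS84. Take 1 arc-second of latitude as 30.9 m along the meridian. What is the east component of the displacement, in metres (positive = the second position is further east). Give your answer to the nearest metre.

ΔE = -488 m

Δφ = 48.3326° − 48.3378° = -0.0052°; Δλ = 21.5182° − 21.5248° = -0.0066°.
1° of latitude = 3600 × 30.90 = 111240 m.
ΔN = Δφ × 111240 = -578.4 m; ΔE = Δλ × 111240 × cos(48.3378°) = -0.0066 × 111240 × 0.664738 = -488.0 m.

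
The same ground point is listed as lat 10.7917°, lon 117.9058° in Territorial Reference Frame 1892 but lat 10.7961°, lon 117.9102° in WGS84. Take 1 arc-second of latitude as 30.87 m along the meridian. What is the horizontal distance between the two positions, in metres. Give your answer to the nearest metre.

685 m

Δφ = 10.7961° − 10.7917° = +0.0044°; Δλ = 117.9102° − 117.9058° = +0.0044°.
1° of latitude = 3600 × 30.87 = 111132 m.
ΔN = Δφ × 111132 = 489.0 m; ΔE = Δλ × 111132 × cos(10.7917°) = +0.0044 × 111132 × 0.982314 = 480.3 m.
Distance = √(ΔE² + ΔN²) = √(480.3² + 489.0²) = 685.4 m.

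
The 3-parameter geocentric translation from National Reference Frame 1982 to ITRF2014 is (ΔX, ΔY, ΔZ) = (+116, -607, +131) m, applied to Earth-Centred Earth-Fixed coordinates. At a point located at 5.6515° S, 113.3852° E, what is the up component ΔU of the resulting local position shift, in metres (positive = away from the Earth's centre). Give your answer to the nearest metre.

ΔU = -613 m

The local up (radial) axis is (cos φ cos λ, cos φ sin λ, sin φ), giving ΔU = -45.818 − 554.431 − 12.901 = -613.15 m.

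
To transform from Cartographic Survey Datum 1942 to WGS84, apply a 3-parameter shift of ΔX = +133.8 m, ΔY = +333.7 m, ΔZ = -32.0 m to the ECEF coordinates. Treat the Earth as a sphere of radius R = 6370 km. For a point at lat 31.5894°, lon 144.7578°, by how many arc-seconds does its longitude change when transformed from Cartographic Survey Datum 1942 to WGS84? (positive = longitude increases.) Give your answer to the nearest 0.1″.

sin φ = 0.523828, cos φ = 0.851824, sin λ = 0.577034, cos λ = -0.816720.
East component: ΔE = −sin λ·ΔX + cos λ·ΔY = −(0.577034)(133.8) + (-0.816720)(333.7) = -349.75 m.
1° of latitude spans πR/180 = 111177 m; at latitude φ, 1° of longitude spans that × cos φ = 94703.6 m, so Δλ = -349.75 / 94703.6 × 3600 = -13.295″.

Δλ = -13.3″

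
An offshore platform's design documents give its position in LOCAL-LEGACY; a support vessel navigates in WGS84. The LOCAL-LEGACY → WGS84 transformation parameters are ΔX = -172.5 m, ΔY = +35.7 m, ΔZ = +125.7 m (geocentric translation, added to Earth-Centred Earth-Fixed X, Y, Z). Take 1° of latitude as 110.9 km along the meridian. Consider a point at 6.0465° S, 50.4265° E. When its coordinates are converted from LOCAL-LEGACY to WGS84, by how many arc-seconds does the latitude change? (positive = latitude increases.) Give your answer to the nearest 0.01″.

Δφ = 3.78″

sin φ = -0.105336, cos φ = 0.994437, sin λ = 0.770808, cos λ = 0.637068.
North component: ΔN = −sin φ cos λ·ΔX − sin φ sin λ·ΔY + cos φ·ΔZ = −(-0.105336)(0.637068)(-172.5) − (-0.105336)(0.770808)(35.7) + (0.994437)(125.7) = 116.32 m.
1° of latitude spans 110900 m, so Δφ = 116.32 / 110900 × 3600 = 3.776″.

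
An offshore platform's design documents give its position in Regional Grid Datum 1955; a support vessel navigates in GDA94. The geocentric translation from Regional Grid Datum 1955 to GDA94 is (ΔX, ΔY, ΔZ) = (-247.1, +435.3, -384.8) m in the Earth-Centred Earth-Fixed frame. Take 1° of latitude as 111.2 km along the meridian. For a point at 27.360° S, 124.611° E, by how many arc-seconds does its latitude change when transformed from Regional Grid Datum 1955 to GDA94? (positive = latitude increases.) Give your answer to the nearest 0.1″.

Δφ = -3.6″

sin φ = -0.459580, cos φ = 0.888136, sin λ = 0.823027, cos λ = -0.568002.
North component: ΔN = −sin φ cos λ·ΔX − sin φ sin λ·ΔY + cos φ·ΔZ = −(-0.459580)(-0.568002)(-247.1) − (-0.459580)(0.823027)(435.3) + (0.888136)(-384.8) = -112.60 m.
1° of latitude spans 111200 m, so Δφ = -112.60 / 111200 × 3600 = -3.645″.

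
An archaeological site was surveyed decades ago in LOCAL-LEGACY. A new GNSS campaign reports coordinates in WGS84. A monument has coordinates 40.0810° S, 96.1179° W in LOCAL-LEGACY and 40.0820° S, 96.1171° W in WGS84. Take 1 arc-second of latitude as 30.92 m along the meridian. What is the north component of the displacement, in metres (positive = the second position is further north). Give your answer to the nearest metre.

Δφ = -40.0820° − -40.0810° = -0.0010°; Δλ = -96.1171° − -96.1179° = +0.0008°.
1° of latitude = 3600 × 30.92 = 111312 m.
ΔN = Δφ × 111312 = -111.3 m; ΔE = Δλ × 111312 × cos(-40.0810°) = +0.0008 × 111312 × 0.765135 = 68.1 m.

ΔN = -111 m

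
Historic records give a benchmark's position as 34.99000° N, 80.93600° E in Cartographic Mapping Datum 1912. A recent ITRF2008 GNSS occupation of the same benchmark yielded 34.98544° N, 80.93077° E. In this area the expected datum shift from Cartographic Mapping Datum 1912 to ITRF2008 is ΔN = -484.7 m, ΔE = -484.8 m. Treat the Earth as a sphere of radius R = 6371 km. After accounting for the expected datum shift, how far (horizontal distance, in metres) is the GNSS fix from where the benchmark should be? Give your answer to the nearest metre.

24 m

Observed coordinate differences: Δφ = -0.00456°, Δλ = -0.00523°.
Converting to metres (1° lat = 111195 m, cos φ = 0.819252): observed ΔN = -507.0 m, observed ΔE = -476.4 m.
Subtracting the expected shift leaves a residual of -507.0 − (-484.7) = -22.3 m north and -476.4 − (-484.8) = 8.4 m east.
Residual distance = √((-22.3)² + 8.4²) = 23.9 m.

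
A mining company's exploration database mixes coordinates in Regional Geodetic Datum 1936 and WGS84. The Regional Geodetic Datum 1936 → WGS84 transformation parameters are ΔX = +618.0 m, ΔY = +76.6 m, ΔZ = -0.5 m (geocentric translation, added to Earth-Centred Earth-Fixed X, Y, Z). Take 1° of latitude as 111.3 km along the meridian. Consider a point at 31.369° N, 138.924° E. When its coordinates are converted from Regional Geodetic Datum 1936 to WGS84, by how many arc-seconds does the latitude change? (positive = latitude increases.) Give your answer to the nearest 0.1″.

Δφ = 7.0″

sin φ = 0.520548, cos φ = 0.853833, sin λ = 0.657060, cos λ = -0.753839.
North component: ΔN = −sin φ cos λ·ΔX − sin φ sin λ·ΔY + cos φ·ΔZ = −(0.520548)(-0.753839)(618.0) − (0.520548)(0.657060)(76.6) + (0.853833)(-0.5) = 215.88 m.
1° of latitude spans 111300 m, so Δφ = 215.88 / 111300 × 3600 = 6.983″.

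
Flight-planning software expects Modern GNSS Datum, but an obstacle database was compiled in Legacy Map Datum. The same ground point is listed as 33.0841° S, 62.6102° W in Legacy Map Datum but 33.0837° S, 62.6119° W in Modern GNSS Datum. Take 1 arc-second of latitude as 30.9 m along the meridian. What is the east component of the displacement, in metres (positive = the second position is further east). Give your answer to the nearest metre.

ΔE = -158 m

Δφ = -33.0837° − -33.0841° = +0.0004°; Δλ = -62.6119° − -62.6102° = -0.0017°.
1° of latitude = 3600 × 30.90 = 111240 m.
ΔN = Δφ × 111240 = 44.5 m; ΔE = Δλ × 111240 × cos(-33.0841°) = -0.0017 × 111240 × 0.837870 = -158.4 m.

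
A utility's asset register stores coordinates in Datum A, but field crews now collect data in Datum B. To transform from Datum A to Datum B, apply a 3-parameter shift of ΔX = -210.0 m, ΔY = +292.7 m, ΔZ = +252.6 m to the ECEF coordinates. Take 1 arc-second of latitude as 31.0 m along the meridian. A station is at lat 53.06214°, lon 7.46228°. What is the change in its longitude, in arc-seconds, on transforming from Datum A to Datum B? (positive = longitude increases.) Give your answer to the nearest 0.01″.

Δλ = 17.04″

sin φ = 0.799288, cos φ = 0.600949, sin λ = 0.129873, cos λ = 0.991531.
East component: ΔE = −sin λ·ΔX + cos λ·ΔY = −(0.129873)(-210.0) + (0.991531)(292.7) = 317.49 m.
1° of latitude spans 3600 × 31.00 = 111600 m; at latitude φ, 1° of longitude spans that × cos φ = 67065.9 m, so Δλ = 317.49 / 67065.9 × 3600 = 17.043″.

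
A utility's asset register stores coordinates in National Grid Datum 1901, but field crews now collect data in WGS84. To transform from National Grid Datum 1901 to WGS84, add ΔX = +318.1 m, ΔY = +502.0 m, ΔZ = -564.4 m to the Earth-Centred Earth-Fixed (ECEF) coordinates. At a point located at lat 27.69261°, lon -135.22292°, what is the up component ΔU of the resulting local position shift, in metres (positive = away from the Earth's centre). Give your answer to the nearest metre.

The local up (radial) axis is (cos φ cos λ, cos φ sin λ, sin φ), giving ΔU = -199.939 − 313.082 − 262.292 = -775.31 m.

ΔU = -775 m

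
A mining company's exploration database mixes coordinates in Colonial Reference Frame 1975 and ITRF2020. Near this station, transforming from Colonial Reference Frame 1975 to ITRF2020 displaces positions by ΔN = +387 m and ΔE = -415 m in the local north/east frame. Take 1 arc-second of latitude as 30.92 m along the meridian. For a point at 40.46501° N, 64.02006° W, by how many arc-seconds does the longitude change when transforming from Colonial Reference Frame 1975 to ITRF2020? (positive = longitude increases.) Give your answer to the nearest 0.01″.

Δλ = -17.64″

At latitude 40.46501°, cos φ = 0.760802.
1″ of longitude at this latitude = 30.92 × cos φ = 23.5240 m, so Δλ = -415.0 / 23.5240 = -17.642″.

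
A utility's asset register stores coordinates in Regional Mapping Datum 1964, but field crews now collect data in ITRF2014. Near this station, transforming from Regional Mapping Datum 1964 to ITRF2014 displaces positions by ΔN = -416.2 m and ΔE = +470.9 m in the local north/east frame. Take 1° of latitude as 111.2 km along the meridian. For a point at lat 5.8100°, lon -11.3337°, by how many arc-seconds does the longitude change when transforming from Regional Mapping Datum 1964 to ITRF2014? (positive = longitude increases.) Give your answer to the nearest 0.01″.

Δλ = 15.32″

At latitude 5.8100°, cos φ = 0.994863.
1° of longitude at this latitude = 111.2 × cos φ = 110.63 km, so Δλ = 470.9 / 110628.8 = 0.0042566° = 15.324″.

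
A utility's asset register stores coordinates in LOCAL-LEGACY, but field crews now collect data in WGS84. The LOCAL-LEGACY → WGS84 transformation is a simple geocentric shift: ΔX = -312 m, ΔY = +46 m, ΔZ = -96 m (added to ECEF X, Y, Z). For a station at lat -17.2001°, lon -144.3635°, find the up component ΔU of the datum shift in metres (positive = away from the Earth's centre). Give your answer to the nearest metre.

The local up (radial) axis is (cos φ cos λ, cos φ sin λ, sin φ), giving ΔU = 242.231 − 25.603 + 28.388 = 245.02 m.

ΔU = 245 m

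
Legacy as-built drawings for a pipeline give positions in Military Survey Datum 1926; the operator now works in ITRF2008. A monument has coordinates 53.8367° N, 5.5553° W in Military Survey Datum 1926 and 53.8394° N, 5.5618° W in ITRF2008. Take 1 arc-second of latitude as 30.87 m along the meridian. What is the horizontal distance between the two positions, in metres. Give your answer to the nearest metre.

Δφ = 53.8394° − 53.8367° = +0.0027°; Δλ = -5.5618° − -5.5553° = -0.0065°.
1° of latitude = 3600 × 30.87 = 111132 m.
ΔN = Δφ × 111132 = 300.1 m; ΔE = Δλ × 111132 × cos(53.8367°) = -0.0065 × 111132 × 0.590089 = -426.3 m.
Distance = √(ΔE² + ΔN²) = √((-426.3)² + 300.1²) = 521.3 m.

521 m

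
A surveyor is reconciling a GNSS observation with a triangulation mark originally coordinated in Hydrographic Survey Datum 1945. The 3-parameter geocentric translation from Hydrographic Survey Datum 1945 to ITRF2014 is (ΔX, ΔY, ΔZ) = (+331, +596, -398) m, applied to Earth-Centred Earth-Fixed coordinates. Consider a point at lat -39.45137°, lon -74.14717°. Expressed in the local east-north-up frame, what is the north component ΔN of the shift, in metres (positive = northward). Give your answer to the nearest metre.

ΔN = -614 m

At φ = -39.45137°, λ = -74.14717°: sin φ = -0.635423, cos φ = 0.772164, sin λ = -0.961967, cos λ = 0.273167.
ΔN = −sin φ cos λ·ΔX − sin φ sin λ·ΔY + cos φ·ΔZ = −(-0.635423)(0.273167)(331) − (-0.635423)(-0.961967)(596) + (0.772164)(-398) = -614.18 m.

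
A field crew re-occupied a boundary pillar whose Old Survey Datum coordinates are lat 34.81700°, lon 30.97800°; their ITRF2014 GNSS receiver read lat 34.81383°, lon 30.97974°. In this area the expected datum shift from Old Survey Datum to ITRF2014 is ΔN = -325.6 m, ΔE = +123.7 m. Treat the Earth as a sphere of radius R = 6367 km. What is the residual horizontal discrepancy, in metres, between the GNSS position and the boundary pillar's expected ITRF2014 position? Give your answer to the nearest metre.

Observed coordinate differences: Δφ = -0.00317°, Δλ = +0.00174°.
Converting to metres (1° lat = 111125 m, cos φ = 0.820980): observed ΔN = -352.3 m, observed ΔE = 158.7 m.
Subtracting the expected shift leaves a residual of -352.3 − (-325.6) = -26.7 m north and 158.7 − (123.7) = 35.0 m east.
Residual distance = √((-26.7)² + 35.0²) = 44.0 m.

44 m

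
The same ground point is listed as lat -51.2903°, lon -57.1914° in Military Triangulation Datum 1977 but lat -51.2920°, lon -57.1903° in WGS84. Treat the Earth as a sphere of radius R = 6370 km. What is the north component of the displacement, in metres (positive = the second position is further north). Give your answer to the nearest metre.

Δφ = -51.2920° − -51.2903° = -0.0017°; Δλ = -57.1903° − -57.1914° = +0.0011°.
1° along a meridian = πR/180 = 111177 m.
ΔN = Δφ × 111177 = -189.0 m; ΔE = Δλ × 111177 × cos(-51.2903°) = +0.0011 × 111177 × 0.625375 = 76.5 m.

ΔN = -189 m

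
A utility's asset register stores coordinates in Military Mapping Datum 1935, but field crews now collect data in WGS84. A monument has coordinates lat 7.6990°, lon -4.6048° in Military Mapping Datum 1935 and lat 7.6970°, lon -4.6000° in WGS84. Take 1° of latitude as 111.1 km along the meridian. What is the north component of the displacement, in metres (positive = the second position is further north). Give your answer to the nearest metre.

ΔN = -222 m

Δφ = 7.6970° − 7.6990° = -0.0020°; Δλ = -4.6000° − -4.6048° = +0.0048°.
ΔN = Δφ × 111100 = -222.2 m; ΔE = Δλ × 111100 × cos(7.6990°) = +0.0048 × 111100 × 0.990986 = 528.5 m.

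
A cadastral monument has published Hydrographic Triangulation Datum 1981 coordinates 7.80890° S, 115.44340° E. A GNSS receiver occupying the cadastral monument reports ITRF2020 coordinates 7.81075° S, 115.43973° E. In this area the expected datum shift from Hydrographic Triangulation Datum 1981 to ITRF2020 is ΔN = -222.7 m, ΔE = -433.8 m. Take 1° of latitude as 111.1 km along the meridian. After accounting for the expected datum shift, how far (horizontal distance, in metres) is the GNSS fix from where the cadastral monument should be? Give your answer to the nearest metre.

Observed coordinate differences: Δφ = -0.00185°, Δλ = -0.00367°.
Converting to metres (1° lat = 111100 m, cos φ = 0.990727): observed ΔN = -205.5 m, observed ΔE = -404.0 m.
Subtracting the expected shift leaves a residual of -205.5 − (-222.7) = 17.2 m north and -404.0 − (-433.8) = 29.8 m east.
Residual distance = √(17.2² + 29.8²) = 34.4 m.

34 m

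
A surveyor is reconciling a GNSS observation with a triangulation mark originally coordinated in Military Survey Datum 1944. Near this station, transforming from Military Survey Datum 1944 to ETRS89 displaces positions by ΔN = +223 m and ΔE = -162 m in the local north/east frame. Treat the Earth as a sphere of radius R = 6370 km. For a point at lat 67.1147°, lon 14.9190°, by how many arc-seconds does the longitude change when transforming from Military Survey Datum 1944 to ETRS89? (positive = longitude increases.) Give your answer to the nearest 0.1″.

At latitude 67.1147°, cos φ = 0.388888.
One radian of longitude at latitude φ spans R cos φ, so Δλ = ΔE / (R cos φ) = -162.0 / (6370000 × 0.388888) = -6.5396e-05 rad = -13.489″.

Δλ = -13.5″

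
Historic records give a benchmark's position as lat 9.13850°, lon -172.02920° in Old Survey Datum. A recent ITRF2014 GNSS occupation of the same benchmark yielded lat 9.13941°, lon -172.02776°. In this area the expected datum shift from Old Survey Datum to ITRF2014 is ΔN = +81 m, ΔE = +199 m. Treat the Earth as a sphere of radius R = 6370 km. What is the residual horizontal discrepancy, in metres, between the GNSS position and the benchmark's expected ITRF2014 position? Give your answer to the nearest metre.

46 m

Observed coordinate differences: Δφ = +0.00091°, Δλ = +0.00144°.
Converting to metres (1° lat = 111177 m, cos φ = 0.987307): observed ΔN = 101.2 m, observed ΔE = 158.1 m.
Subtracting the expected shift leaves a residual of 101.2 − (81) = 20.2 m north and 158.1 − (199) = -40.9 m east.
Residual distance = √(20.2² + (-40.9)²) = 45.6 m.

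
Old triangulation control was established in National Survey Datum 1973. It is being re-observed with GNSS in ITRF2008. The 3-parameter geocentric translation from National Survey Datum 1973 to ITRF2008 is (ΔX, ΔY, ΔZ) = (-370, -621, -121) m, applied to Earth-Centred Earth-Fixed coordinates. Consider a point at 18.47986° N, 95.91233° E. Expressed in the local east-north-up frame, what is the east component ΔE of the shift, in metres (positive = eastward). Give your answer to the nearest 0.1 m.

At φ = 18.47986°, λ = 95.91233°: sin φ = 0.316971, cos φ = 0.948435, sin λ = 0.994681, cos λ = -0.103007.
ΔE = −sin λ·ΔX + cos λ·ΔY = −(0.994681)·(-370) + (-0.103007)·(-621) = 432.00 m.

ΔE = 432.0 m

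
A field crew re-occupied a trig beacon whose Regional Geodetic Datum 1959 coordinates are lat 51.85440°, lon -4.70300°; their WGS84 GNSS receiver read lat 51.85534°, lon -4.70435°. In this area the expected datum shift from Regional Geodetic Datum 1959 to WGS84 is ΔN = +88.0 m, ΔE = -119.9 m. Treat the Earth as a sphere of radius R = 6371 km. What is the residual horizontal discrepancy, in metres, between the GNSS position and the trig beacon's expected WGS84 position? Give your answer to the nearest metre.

Observed coordinate differences: Δφ = +0.00094°, Δλ = -0.00135°.
Converting to metres (1° lat = 111195 m, cos φ = 0.617662): observed ΔN = 104.5 m, observed ΔE = -92.7 m.
Subtracting the expected shift leaves a residual of 104.5 − (88.0) = 16.5 m north and -92.7 − (-119.9) = 27.2 m east.
Residual distance = √(16.5² + 27.2²) = 31.8 m.

32 m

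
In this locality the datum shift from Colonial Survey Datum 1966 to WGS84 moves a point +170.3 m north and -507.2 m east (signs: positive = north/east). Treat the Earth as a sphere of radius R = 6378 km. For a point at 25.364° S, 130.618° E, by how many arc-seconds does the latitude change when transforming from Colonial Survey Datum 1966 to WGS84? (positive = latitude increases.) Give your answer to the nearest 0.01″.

Δφ = 5.51″

On a sphere of radius R, 1 rad of latitude = R, so Δφ = ΔN / R = 170.3 / 6378000 = 2.6701e-05 rad = 5.508″.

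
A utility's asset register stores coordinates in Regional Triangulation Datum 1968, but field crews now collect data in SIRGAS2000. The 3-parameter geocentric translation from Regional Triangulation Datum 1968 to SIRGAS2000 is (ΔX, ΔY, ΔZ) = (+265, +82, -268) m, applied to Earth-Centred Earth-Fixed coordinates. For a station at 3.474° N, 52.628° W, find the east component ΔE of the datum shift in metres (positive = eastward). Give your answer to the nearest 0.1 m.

At φ = 3.474°, λ = -52.628°: sin φ = 0.060596, cos φ = 0.998162, sin λ = -0.794711, cos λ = 0.606988.
ΔE = −sin λ·ΔX + cos λ·ΔY = −(-0.794711)·(265) + (0.606988)·(82) = 260.37 m.

ΔE = 260.4 m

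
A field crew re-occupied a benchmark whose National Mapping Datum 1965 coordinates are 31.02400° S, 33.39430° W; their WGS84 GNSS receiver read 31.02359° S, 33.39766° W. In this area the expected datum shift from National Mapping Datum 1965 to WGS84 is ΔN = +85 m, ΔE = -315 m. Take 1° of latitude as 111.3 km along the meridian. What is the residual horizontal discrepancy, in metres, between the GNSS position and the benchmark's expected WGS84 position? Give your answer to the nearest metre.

40 m

Observed coordinate differences: Δφ = +0.00041°, Δλ = -0.00336°.
Converting to metres (1° lat = 111300 m, cos φ = 0.856951): observed ΔN = 45.6 m, observed ΔE = -320.5 m.
Subtracting the expected shift leaves a residual of 45.6 − (85) = -39.4 m north and -320.5 − (-315) = -5.5 m east.
Residual distance = √((-39.4)² + (-5.5)²) = 39.7 m.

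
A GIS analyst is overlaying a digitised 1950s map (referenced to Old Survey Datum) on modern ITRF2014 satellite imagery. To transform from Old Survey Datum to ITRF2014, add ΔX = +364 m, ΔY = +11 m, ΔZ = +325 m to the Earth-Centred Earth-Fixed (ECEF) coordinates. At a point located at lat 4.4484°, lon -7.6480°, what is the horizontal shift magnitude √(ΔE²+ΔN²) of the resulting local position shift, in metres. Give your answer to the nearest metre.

The local east axis at (φ, λ) is (−sin λ, cos λ, 0), so ΔE = −sin(-7.6480°)·364 + cos(-7.6480°)·11 = 59.35 m.
The local north axis is (−sin φ cos λ, −sin φ sin λ, cos φ), giving ΔN = -27.981 + 0.114 + 324.021 = 296.15 m.
Horizontal magnitude = √(ΔE² + ΔN²) = √(59.35² + 296.15²) = 302.04 m.

302 m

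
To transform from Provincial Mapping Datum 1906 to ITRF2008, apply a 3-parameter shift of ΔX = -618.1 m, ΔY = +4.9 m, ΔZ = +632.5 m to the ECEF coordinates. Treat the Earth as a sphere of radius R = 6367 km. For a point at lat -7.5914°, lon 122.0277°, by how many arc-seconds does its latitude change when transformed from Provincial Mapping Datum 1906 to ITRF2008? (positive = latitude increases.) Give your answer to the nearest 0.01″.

sin φ = -0.132108, cos φ = 0.991235, sin λ = 0.847792, cos λ = -0.530329.
North component: ΔN = −sin φ cos λ·ΔX − sin φ sin λ·ΔY + cos φ·ΔZ = −(-0.132108)(-0.530329)(-618.1) − (-0.132108)(0.847792)(4.9) + (0.991235)(632.5) = 670.81 m.
1° of latitude spans πR/180 = 111125 m, so Δφ = 670.81 / 111125 × 3600 = 21.731″.

Δφ = 21.73″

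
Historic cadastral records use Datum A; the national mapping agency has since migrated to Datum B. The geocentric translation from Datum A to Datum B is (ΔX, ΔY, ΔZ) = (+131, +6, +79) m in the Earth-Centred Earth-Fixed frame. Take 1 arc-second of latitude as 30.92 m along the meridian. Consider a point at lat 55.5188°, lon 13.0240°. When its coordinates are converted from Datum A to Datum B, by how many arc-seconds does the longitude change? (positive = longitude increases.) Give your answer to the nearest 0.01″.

Δλ = -1.35″

sin φ = 0.824312, cos φ = 0.566136, sin λ = 0.225359, cos λ = 0.974276.
East component: ΔE = −sin λ·ΔX + cos λ·ΔY = −(0.225359)(131) + (0.974276)(6) = -23.68 m.
1° of latitude spans 3600 × 30.92 = 111312 m; at latitude φ, 1° of longitude spans that × cos φ = 63017.7 m, so Δλ = -23.68 / 63017.7 × 3600 = -1.353″.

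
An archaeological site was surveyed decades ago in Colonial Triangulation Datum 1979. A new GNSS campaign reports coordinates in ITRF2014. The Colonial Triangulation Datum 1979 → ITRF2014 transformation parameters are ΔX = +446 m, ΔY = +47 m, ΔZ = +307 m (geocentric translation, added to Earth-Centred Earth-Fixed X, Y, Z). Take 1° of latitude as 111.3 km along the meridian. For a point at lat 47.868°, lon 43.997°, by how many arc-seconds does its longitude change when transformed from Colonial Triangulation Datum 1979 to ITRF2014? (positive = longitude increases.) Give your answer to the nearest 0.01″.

sin φ = 0.741601, cos φ = 0.670841, sin λ = 0.694621, cos λ = 0.719376.
East component: ΔE = −sin λ·ΔX + cos λ·ΔY = −(0.694621)(446) + (0.719376)(47) = -275.99 m.
1° of latitude spans 111300 m; at latitude φ, 1° of longitude spans that × cos φ = 74664.6 m, so Δλ = -275.99 / 74664.6 × 3600 = -13.307″.

Δλ = -13.31″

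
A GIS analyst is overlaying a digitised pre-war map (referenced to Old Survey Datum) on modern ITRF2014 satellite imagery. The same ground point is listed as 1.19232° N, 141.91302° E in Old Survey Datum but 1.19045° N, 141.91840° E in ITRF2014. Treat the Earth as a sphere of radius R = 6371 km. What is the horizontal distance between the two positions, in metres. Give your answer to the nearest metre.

Δφ = 1.19045° − 1.19232° = -0.00187°; Δλ = 141.91840° − 141.91302° = +0.00538°.
1° along a meridian = πR/180 = 111195 m.
ΔN = Δφ × 111195 = -207.9 m; ΔE = Δλ × 111195 × cos(1.19232°) = +0.00538 × 111195 × 0.999783 = 598.1 m.
Distance = √(ΔE² + ΔN²) = √(598.1² + (-207.9)²) = 633.2 m.

633 m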